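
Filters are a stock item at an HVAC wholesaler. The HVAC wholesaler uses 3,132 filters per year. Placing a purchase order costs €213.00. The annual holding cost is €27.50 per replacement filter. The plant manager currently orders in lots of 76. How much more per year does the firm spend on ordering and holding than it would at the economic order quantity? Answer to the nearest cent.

Extra cost ≈ €3,765.50 per year

EOQ = √(2DS/H) = √(2 × 3,132 × 213 / 27.5) ≈ 220.27.
Cost at Q* = (D/Q*)S + (Q*/2)H = √(2DSH) ≈ €6,057.34.
Cost at Q = 76: (3,132/76)×213 + (76/2)×27.5 = €8,777.84 + €1,045.00 = €9,822.84.
Excess = €9,822.84 − €6,057.34 = €3,765.50.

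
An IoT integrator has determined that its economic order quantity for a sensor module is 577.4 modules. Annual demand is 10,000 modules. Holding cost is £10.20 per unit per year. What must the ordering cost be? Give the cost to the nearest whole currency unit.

The basic EOQ model gives Q* = √(2DS/H); rearrange for the unknown.
From Q* = √(2DS/H): S = Q*²H / (2D) = 577.4² × 10.2 / (2 × 10,000) = 170.0293.

S ≈ £170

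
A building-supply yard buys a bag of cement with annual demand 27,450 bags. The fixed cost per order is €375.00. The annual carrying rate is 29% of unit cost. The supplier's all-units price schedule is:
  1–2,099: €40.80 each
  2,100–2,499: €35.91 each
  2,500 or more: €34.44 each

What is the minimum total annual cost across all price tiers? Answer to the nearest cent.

TC* ≈ €961,980.00

Holding cost per unit per year at price C is H = 0.29·C.
Candidates are each tier's EOQ (if it falls in that tier) and each price-break quantity.
EOQ at €40.80 = 1319.1 (feasible in tier 1): TC = 27,450×€40.80 + (27,450/1319.1)×375 + (1319.1/2)×0.29×€40.80 = €1,135,567.41.
EOQ at €35.91 = 1406.0 < 2100, so use break Q=2100: TC = 27,450×€35.91 + (27,450/2100.0)×375 + (2100.0/2)×0.29×€35.91 = €1,001,565.88.
EOQ at €34.44 = 1435.7 < 2500, so use break Q=2500: TC = 27,450×€34.44 + (27,450/2500.0)×375 + (2500.0/2)×0.29×€34.44 = €961,980.00.
Lowest total cost among the candidates is at Q = 2500.0.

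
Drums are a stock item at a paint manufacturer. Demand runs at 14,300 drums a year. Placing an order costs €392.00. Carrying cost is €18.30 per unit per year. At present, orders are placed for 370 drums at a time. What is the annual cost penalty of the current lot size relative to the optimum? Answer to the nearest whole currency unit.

EOQ = √(2DS/H) = √(2 × 14,300 × 392 / 18.3) ≈ 782.71.
Cost at Q* = (D/Q*)S + (Q*/2)H = √(2DSH) ≈ €14,323.58.
Cost at Q = 370: (14,300/370)×392 + (370/2)×18.3 = €15,150.27 + €3,385.50 = €18,535.77.
Excess = €18,535.77 − €14,323.58 = €4,212.19.

Extra cost ≈ €4,212 per year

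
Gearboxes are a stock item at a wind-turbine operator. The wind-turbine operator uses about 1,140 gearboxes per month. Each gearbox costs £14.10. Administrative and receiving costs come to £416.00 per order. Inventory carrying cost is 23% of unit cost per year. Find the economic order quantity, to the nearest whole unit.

Annual demand D = 1,140 × 12 = 13,680.
Holding cost H = 0.23 × £14.10 = £3.2430 per unit per year.
EOQ = √(2DS / H) = √(2 × 13,680 × 416 / 3.243).
= √(11,381,760 / 3.243) = √3,509,639.2229 ≈ 1873.403.

Q* ≈ 1,873 gearboxes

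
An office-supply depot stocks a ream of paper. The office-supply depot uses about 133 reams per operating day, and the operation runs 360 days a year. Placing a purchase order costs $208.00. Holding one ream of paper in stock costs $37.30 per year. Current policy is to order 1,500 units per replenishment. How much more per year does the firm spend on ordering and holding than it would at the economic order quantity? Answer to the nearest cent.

Extra cost ≈ $7,357.35 per year

Annual demand D = 133 × 360 = 47,880.
EOQ = √(2DS/H) = √(2 × 47,880 × 208 / 37.3) ≈ 730.75.
Cost at Q* = (D/Q*)S + (Q*/2)H = √(2DSH) ≈ $27,257.01.
Cost at Q = 1,500: (47,880/1,500)×208 + (1,500/2)×37.3 = $6,639.36 + $27,975.00 = $34,614.36.
Excess = $34,614.36 − $27,257.01 = $7,357.35.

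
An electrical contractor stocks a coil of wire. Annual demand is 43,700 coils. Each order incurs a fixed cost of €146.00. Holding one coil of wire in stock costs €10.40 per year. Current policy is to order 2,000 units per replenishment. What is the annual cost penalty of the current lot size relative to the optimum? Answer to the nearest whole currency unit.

Extra cost ≈ €2,070 per year

EOQ = √(2DS/H) = √(2 × 43,700 × 146 / 10.4) ≈ 1107.68.
Cost at Q* = (D/Q*)S + (Q*/2)H = √(2DSH) ≈ €11,519.90.
Cost at Q = 2,000: (43,700/2,000)×146 + (2,000/2)×10.4 = €3,190.10 + €10,400.00 = €13,590.10.
Excess = €13,590.10 − €11,519.90 = €2,070.20.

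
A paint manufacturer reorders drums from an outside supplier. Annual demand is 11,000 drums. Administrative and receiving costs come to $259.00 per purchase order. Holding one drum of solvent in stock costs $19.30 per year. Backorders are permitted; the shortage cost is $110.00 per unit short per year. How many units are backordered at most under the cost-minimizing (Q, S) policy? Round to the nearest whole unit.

With planned backorders, Q* = √(2DS/H) · √((H+B)/B).
√(2DS/H) = √(2 × 11,000 × 259 / 19.3) = 543.354.
√((H+B)/B) = √((19.3+110)/110) = 1.0842.
Q* ≈ 589.095.
S* = Q* · H/(H+B) = 589.095 × 19.3/129.3 ≈ 87.931.

S* ≈ 88 drums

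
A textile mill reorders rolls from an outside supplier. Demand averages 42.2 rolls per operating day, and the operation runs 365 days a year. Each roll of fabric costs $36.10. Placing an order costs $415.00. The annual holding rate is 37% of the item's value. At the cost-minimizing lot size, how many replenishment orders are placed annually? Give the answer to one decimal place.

N ≈ 15.7 orders per year

Annual demand D = 42.2 × 365 = 15,403.
Holding cost H = 0.37 × $36.10 = $13.3570 per unit per year.
EOQ = √(2DS/H) = √(2 × 15,403 × 415 / 13.357) ≈ 978.33.
Orders per year = D / Q* = 15,403 / 978.33 ≈ 15.744.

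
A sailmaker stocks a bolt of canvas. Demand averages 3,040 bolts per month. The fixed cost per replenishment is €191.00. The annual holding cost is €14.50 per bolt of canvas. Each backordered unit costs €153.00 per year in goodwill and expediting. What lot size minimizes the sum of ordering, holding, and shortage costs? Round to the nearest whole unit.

Q* ≈ 1,026 bolts

Annual demand D = 3,040 × 12 = 36,480.
With planned backorders, Q* = √(2DS/H) · √((H+B)/B).
√(2DS/H) = √(2 × 36,480 × 191 / 14.5) = 980.336.
√((H+B)/B) = √((14.5+153)/153) = 1.0463.
Q* ≈ 1025.739.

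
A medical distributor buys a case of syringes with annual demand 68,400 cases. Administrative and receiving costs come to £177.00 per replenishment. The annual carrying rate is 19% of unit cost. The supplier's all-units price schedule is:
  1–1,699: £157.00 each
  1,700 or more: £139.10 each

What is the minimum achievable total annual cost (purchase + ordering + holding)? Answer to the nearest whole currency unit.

TC* ≈ £9,544,026

Holding cost per unit per year at price C is H = 0.19·C.
Evaluate total cost at each tier's feasible EOQ or, if the EOQ is below the tier, at the tier's minimum quantity.
EOQ at £157.00 = 901.0 (feasible in tier 1): TC = 68,400×£157.00 + (68,400/901.0)×177 + (901.0/2)×0.19×£157.00 = £10,765,675.48.
EOQ at £139.10 = 957.2 < 1700, so use break Q=1700: TC = 68,400×£139.10 + (68,400/1700.0)×177 + (1700.0/2)×0.19×£139.10 = £9,544,026.30.
Lowest total cost among the candidates is at Q = 1700.0.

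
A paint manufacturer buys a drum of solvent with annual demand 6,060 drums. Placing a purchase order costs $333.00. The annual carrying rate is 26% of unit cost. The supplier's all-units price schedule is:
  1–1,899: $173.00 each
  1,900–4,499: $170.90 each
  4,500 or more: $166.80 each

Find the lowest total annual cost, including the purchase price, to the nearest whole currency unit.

TC* ≈ $1,061,854

Holding cost per unit per year at price C is H = 0.26·C.
Evaluate total cost at each tier's feasible EOQ or, if the EOQ is below the tier, at the tier's minimum quantity.
EOQ at $173.00 = 299.5 (feasible in tier 1): TC = 6,060×$173.00 + (6,060/299.5)×333 + (299.5/2)×0.26×$173.00 = $1,061,853.58.
EOQ at $170.90 = 301.4 < 1900, so use break Q=1900: TC = 6,060×$170.90 + (6,060/1900.0)×333 + (1900.0/2)×0.26×$170.90 = $1,078,928.39.
EOQ at $166.80 = 305.1 < 4500, so use break Q=4500: TC = 6,060×$166.80 + (6,060/4500.0)×333 + (4500.0/2)×0.26×$166.80 = $1,108,834.44.
Lowest total cost among the candidates is at Q = 299.5.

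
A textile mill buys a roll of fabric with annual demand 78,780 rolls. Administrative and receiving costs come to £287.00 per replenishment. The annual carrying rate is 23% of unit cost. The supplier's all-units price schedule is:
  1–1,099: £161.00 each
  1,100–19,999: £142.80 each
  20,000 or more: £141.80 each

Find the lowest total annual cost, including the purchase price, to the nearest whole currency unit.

TC* ≈ £11,288,322

Holding cost per unit per year at price C is H = 0.23·C.
Evaluate total cost at each tier's feasible EOQ or, if the EOQ is below the tier, at the tier's minimum quantity.
Tier 1 (£161.00): EOQ = 1105.1 exceeds tier's upper bound 1099, so this tier is dominated.
EOQ at £142.80 = 1173.4 (feasible in tier 2): TC = 78,780×£142.80 + (78,780/1173.4)×287 + (1173.4/2)×0.23×£142.80 = £11,288,322.25.
EOQ at £141.80 = 1177.5 < 20000, so use break Q=20000: TC = 78,780×£141.80 + (78,780/20000.0)×287 + (20000.0/2)×0.23×£141.80 = £11,498,274.49.
Lowest total cost among the candidates is at Q = 1173.4.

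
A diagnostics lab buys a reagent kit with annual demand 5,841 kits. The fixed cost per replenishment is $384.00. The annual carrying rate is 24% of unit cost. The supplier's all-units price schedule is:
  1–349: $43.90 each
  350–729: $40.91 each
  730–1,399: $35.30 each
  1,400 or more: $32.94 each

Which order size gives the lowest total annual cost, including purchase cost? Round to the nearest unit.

Holding cost per unit per year at price C is H = 0.24·C.
Evaluate total cost at each tier's feasible EOQ or, if the EOQ is below the tier, at the tier's minimum quantity.
Tier 1 ($43.90): EOQ = 652.5 exceeds tier's upper bound 349, so this tier is dominated.
EOQ at $40.91 = 675.9 (feasible in tier 2): TC = 5,841×$40.91 + (5,841/675.9)×384 + (675.9/2)×0.24×$40.91 = $245,591.89.
EOQ at $35.30 = 727.7 < 730, so use break Q=730: TC = 5,841×$35.30 + (5,841/730.0)×384 + (730.0/2)×0.24×$35.30 = $212,352.11.
EOQ at $32.94 = 753.3 < 1400, so use break Q=1400: TC = 5,841×$32.94 + (5,841/1400.0)×384 + (1400.0/2)×0.24×$32.94 = $199,538.56.
Lowest total cost is $199,538.56 at Q = 1400.0.

Q* ≈ 1,400 kits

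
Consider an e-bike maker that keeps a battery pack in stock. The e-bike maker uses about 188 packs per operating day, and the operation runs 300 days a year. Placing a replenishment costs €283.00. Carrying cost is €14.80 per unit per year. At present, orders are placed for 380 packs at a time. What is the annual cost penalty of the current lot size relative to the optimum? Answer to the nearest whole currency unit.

Annual demand D = 188 × 300 = 56,400.
EOQ = √(2DS/H) = √(2 × 56,400 × 283 / 14.8) ≈ 1468.65.
Cost at Q* = (D/Q*)S + (Q*/2)H = √(2DSH) ≈ €21,735.95.
Cost at Q = 380: (56,400/380)×283 + (380/2)×14.8 = €42,003.16 + €2,812.00 = €44,815.16.
Excess = €44,815.16 − €21,735.95 = €23,079.21.

Extra cost ≈ €23,079 per year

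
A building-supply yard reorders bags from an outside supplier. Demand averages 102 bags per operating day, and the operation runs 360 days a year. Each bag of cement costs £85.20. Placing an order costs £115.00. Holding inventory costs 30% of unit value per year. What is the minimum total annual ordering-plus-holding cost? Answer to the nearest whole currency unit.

TC* ≈ £14,692

Annual demand D = 102 × 360 = 36,720.
Holding cost H = 0.30 × £85.20 = £25.5600 per unit per year.
EOQ = √(2DS/H) = √(2 × 36,720 × 115 / 25.56) ≈ 574.82.
At Q*, ordering cost (D/Q*)S equals holding cost (Q*/2)H, each = √(DSH/2).
Minimum total = √(2DSH) = √(2 × 36,720 × 115 × 25.56) ≈ 14692.499.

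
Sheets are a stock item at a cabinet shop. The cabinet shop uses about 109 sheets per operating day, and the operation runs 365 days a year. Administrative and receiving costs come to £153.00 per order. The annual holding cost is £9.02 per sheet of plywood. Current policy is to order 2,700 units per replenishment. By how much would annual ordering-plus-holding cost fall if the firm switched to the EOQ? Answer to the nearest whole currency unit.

Extra cost ≈ £3,952 per year

Annual demand D = 109 × 365 = 39,785.
EOQ = √(2DS/H) = √(2 × 39,785 × 153 / 9.02) ≈ 1161.76.
Cost at Q* = (D/Q*)S + (Q*/2)H = √(2DSH) ≈ £10,479.09.
Cost at Q = 2,700: (39,785/2,700)×153 + (2,700/2)×9.02 = £2,254.48 + £12,177.00 = £14,431.48.
Excess = £14,431.48 − £10,479.09 = £3,952.39.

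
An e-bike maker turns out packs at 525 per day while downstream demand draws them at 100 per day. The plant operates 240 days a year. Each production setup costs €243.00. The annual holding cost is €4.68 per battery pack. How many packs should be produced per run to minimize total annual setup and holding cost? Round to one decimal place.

Annual demand D = 100 × 240 = 24,000.
Production build-up factor (1 − d/p) = 1 − 100/525 = 0.8095.
Q* = √(2DS / (H(1 − d/p))) = √(2 × 24,000 × 243 / (4.68 × 0.8095)).
= √(11,664,000 / 3.7886) ≈ 1754.632.

Q* ≈ 1,754.6 packs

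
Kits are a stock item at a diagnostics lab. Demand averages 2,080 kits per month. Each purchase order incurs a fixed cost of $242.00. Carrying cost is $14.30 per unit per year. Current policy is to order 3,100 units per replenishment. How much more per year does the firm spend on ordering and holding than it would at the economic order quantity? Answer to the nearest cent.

Annual demand D = 2,080 × 12 = 24,960.
EOQ = √(2DS/H) = √(2 × 24,960 × 242 / 14.3) ≈ 919.13.
Cost at Q* = (D/Q*)S + (Q*/2)H = √(2DSH) ≈ $13,143.56.
Cost at Q = 3,100: (24,960/3,100)×242 + (3,100/2)×14.3 = $1,948.49 + $22,165.00 = $24,113.49.
Excess = $24,113.49 − $13,143.56 = $10,969.93.

Extra cost ≈ $10,969.93 per year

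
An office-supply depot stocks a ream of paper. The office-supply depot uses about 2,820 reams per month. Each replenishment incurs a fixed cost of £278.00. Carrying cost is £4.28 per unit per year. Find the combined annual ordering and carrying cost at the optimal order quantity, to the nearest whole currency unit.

Annual demand D = 2,820 × 12 = 33,840.
Q* = √(2DS/H) = √(2 × 33,840 × 278 / 4.28) ≈ 2096.67.
At Q*, ordering cost (D/Q*)S equals holding cost (Q*/2)H, each = √(DSH/2).
Minimum total = √(2DSH) = √(2 × 33,840 × 278 × 4.28) ≈ 8973.760.

TC* ≈ £8,974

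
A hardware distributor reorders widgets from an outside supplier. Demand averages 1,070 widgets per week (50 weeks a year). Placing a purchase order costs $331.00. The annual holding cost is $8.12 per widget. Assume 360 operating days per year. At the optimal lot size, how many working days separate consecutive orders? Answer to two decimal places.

Annual demand D = 1,070 × 50 = 53,500.
Q* = √(2DS/H) = √(2 × 53,500 × 331 / 8.12) ≈ 2088.47.
Cycle time = Q*/D × 360 = 2088.47 / 53,500 × 360 ≈ 14.053 days.

T ≈ 14.05 days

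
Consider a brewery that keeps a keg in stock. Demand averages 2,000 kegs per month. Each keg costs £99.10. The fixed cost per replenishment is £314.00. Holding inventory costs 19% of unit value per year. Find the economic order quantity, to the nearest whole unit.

Annual demand D = 2,000 × 12 = 24,000.
Holding cost H = 0.19 × £99.10 = £18.8290 per unit per year.
EOQ = √(2DS / H) = √(2 × 24,000 × 314 / 18.829).
= √(15,072,000 / 18.829) = √800,467.3642 ≈ 894.688.

Q* ≈ 895 kegs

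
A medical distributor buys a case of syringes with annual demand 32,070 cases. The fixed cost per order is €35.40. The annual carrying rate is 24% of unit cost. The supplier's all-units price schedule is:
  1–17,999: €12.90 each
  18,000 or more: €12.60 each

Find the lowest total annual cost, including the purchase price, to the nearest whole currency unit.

TC* ≈ €416,354

Holding cost per unit per year at price C is H = 0.24·C.
Evaluate total cost at each tier's feasible EOQ or, if the EOQ is below the tier, at the tier's minimum quantity.
EOQ at €12.90 = 856.4 (feasible in tier 1): TC = 32,070×€12.90 + (32,070/856.4)×35.4 + (856.4/2)×0.24×€12.90 = €416,354.35.
EOQ at €12.60 = 866.5 < 18000, so use break Q=18000: TC = 32,070×€12.60 + (32,070/18000.0)×35.4 + (18000.0/2)×0.24×€12.60 = €431,361.07.
Lowest total cost among the candidates is at Q = 856.4.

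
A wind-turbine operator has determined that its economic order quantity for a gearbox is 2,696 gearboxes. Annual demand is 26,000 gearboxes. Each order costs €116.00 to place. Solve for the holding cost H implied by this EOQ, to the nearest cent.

Squaring Q* = √(2DS/H) gives Q*² = 2DS/H.
From Q* = √(2DS/H): H = 2DS / Q*² = 2 × 26,000 × 116 / 2,696² = 0.8299.

H ≈ €0.83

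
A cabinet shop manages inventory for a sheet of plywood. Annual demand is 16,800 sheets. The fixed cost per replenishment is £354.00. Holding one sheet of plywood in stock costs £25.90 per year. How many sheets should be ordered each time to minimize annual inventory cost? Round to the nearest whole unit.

Q* ≈ 678 sheets

EOQ = √(2DS / H) = √(2 × 16,800 × 354 / 25.9).
= √(11,894,400 / 25.9) = √459,243.2432 ≈ 677.675.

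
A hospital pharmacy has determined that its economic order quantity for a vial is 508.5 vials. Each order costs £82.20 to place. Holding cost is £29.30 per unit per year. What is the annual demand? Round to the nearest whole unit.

D ≈ 46,084 vials per year

Squaring Q* = √(2DS/H) gives Q*² = 2DS/H.
From Q* = √(2DS/H): D = Q*²H / (2S) = 508.5² × 29.3 / (2 × 82.2) = 46083.740.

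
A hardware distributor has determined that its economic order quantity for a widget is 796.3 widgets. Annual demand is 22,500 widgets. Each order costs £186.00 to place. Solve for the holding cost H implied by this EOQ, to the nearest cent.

H ≈ £13.20

Invert the EOQ relation Q*² = 2DS/H.
From Q* = √(2DS/H): H = 2DS / Q*² = 2 × 22,500 × 186 / 796.3² = 13.1999.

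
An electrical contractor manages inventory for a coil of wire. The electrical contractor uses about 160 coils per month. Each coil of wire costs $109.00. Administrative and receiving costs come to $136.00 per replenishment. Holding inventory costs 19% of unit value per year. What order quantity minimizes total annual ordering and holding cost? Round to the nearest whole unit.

Q* ≈ 159 coils

Annual demand D = 160 × 12 = 1,920.
Holding cost H = 0.19 × $109.00 = $20.7100 per unit per year.
EOQ = √(2DS / H) = √(2 × 1,920 × 136 / 20.71).
= √(522,240 / 20.71) = √25,216.8035 ≈ 158.798.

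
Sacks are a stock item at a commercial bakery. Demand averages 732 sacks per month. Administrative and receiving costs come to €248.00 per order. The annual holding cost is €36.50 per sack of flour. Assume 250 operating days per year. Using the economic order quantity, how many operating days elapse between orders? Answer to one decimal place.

Annual demand D = 732 × 12 = 8,784.
The optimal lot size = √(2DS/H) = √(2 × 8,784 × 248 / 36.5) ≈ 345.49.
Cycle time = Q*/D × 250 = 345.49 / 8,784 × 250 ≈ 9.833 days.

T ≈ 9.8 days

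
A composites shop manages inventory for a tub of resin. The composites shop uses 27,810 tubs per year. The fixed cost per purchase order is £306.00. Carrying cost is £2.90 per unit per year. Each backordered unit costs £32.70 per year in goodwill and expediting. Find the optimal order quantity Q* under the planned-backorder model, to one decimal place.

With planned backorders, Q* = √(2DS/H) · √((H+B)/B).
√(2DS/H) = √(2 × 27,810 × 306 / 2.9) = 2422.575.
√((H+B)/B) = √((2.9+32.7)/32.7) = 1.0434.
Q* ≈ 2527.716.

Q* ≈ 2,527.7 tubs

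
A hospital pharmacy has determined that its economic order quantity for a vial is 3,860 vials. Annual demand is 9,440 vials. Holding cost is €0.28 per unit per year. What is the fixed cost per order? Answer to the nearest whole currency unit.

S ≈ €221

Invert the EOQ relation Q*² = 2DS/H.
From Q* = √(2DS/H): S = Q*²H / (2D) = 3,860² × 0.28 / (2 × 9,440) = 220.9686.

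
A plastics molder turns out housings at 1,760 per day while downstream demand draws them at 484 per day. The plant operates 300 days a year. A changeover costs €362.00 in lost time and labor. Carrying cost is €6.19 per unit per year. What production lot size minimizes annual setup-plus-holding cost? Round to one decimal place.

Q* ≈ 4,839.9 housings

Annual demand D = 484 × 300 = 145,200.
Production build-up factor (1 − d/p) = 1 − 484/1,760 = 0.7250.
Q* = √(2DS / (H(1 − d/p))) = √(2 × 145,200 × 362 / (6.19 × 0.7250)).
= √(105,124,800 / 4.4878) ≈ 4839.921.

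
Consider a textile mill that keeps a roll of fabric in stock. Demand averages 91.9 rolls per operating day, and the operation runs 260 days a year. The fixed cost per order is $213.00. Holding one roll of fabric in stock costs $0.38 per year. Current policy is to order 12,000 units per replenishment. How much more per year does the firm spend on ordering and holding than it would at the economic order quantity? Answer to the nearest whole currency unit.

Extra cost ≈ $737 per year

Annual demand D = 91.9 × 260 = 23,894.
EOQ = √(2DS/H) = √(2 × 23,894 × 213 / 0.38) ≈ 5175.56.
Cost at Q* = (D/Q*)S + (Q*/2)H = √(2DSH) ≈ $1,966.71.
Cost at Q = 12,000: (23,894/12,000)×213 + (12,000/2)×0.38 = $424.12 + $2,280.00 = $2,704.12.
Excess = $2,704.12 − $1,966.71 = $737.41.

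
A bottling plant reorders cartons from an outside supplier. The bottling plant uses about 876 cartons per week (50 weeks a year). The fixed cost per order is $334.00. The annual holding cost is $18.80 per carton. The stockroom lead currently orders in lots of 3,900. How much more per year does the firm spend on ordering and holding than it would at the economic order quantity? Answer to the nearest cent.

Extra cost ≈ $16,957.76 per year

Annual demand D = 876 × 50 = 43,800.
EOQ = √(2DS/H) = √(2 × 43,800 × 334 / 18.8) ≈ 1247.52.
Cost at Q* = (D/Q*)S + (Q*/2)H = √(2DSH) ≈ $23,453.31.
Cost at Q = 3,900: (43,800/3,900)×334 + (3,900/2)×18.8 = $3,751.08 + $36,660.00 = $40,411.08.
Excess = $40,411.08 − $23,453.31 = $16,957.76.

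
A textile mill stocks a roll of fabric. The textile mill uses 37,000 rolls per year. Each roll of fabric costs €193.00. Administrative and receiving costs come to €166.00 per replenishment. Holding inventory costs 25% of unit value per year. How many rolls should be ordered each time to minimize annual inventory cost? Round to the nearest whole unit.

Q* ≈ 505 rolls

Holding cost H = 0.25 × €193.00 = €48.2500 per unit per year.
EOQ = √(2DS / H) = √(2 × 37,000 × 166 / 48.25).
= √(12,284,000 / 48.25) = √254,590.6736 ≈ 504.570.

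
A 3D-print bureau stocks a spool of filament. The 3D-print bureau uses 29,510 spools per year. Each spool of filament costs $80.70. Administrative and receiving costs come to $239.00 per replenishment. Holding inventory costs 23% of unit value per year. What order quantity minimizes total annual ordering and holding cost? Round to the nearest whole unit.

Q* ≈ 872 spools

Holding cost H = 0.23 × $80.70 = $18.5610 per unit per year.
EOQ = √(2DS / H) = √(2 × 29,510 × 239 / 18.561).
= √(14,105,780 / 18.561) = √759,968.7517 ≈ 871.762.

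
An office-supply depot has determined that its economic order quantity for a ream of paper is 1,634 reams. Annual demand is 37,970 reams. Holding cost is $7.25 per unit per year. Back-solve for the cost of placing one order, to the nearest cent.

S ≈ $254.90

Invert the EOQ relation Q*² = 2DS/H.
From Q* = √(2DS/H): S = Q*²H / (2D) = 1,634² × 7.25 / (2 × 37,970) = 254.9010.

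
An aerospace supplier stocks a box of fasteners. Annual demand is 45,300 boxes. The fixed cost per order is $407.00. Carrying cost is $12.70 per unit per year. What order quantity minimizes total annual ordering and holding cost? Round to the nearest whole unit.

EOQ = √(2DS / H) = √(2 × 45,300 × 407 / 12.7).
= √(36,874,200 / 12.7) = √2,903,480.315 ≈ 1703.960.

Q* ≈ 1,704 boxes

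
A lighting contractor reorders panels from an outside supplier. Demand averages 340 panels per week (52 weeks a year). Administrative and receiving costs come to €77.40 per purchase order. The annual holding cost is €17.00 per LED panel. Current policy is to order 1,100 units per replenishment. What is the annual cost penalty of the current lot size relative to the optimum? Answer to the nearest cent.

Annual demand D = 340 × 52 = 17,680.
EOQ = √(2DS/H) = √(2 × 17,680 × 77.4 / 17) ≈ 401.24.
Cost at Q* = (D/Q*)S + (Q*/2)H = √(2DSH) ≈ €6,821.05.
Cost at Q = 1,100: (17,680/1,100)×77.4 + (1,100/2)×17 = €1,244.03 + €9,350.00 = €10,594.03.
Excess = €10,594.03 − €6,821.05 = €3,772.98.

Extra cost ≈ €3,772.98 per year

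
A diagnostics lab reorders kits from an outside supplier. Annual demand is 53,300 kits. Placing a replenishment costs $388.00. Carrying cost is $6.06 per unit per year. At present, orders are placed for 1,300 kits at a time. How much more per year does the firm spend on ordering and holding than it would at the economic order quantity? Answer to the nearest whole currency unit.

Extra cost ≈ $4,015 per year

EOQ = √(2DS/H) = √(2 × 53,300 × 388 / 6.06) ≈ 2612.51.
Cost at Q* = (D/Q*)S + (Q*/2)H = √(2DSH) ≈ $15,831.82.
Cost at Q = 1,300: (53,300/1,300)×388 + (1,300/2)×6.06 = $15,908.00 + $3,939.00 = $19,847.00.
Excess = $19,847.00 − $15,831.82 = $4,015.18.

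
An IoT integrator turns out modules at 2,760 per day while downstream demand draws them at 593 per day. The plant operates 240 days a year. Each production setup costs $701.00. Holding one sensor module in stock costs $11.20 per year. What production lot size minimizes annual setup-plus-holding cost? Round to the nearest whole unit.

Annual demand D = 593 × 240 = 142,320.
Production build-up factor (1 − d/p) = 1 − 593/2,760 = 0.7851.
Q* = √(2DS / (H(1 − d/p))) = √(2 × 142,320 × 701 / (11.2 × 0.7851)).
= √(199,532,640 / 8.7936) ≈ 4763.466.

Q* ≈ 4,763 modules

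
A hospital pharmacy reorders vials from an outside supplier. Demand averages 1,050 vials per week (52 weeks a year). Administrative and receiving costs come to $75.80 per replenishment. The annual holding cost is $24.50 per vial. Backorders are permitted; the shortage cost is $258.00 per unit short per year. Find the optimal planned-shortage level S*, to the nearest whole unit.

Annual demand D = 1,050 × 52 = 54,600.
With planned backorders, Q* = √(2DS/H) · √((H+B)/B).
√(2DS/H) = √(2 × 54,600 × 75.8 / 24.5) = 581.250.
√((H+B)/B) = √((24.5+258)/258) = 1.0464.
Q* ≈ 608.222.
S* = Q* · H/(H+B) = 608.222 × 24.5/282.5 ≈ 52.748.

S* ≈ 53 vials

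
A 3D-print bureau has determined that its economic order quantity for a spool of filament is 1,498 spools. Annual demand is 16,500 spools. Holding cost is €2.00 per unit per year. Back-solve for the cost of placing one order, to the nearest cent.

S ≈ €136.00

Squaring Q* = √(2DS/H) gives Q*² = 2DS/H.
From Q* = √(2DS/H): S = Q*²H / (2D) = 1,498² × 2 / (2 × 16,500) = 136.0002.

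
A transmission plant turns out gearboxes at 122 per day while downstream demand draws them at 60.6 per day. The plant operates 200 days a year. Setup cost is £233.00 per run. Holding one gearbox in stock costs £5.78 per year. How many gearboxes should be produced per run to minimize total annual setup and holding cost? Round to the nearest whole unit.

Annual demand D = 60.6 × 200 = 12,120.
Production build-up factor (1 − d/p) = 1 − 60.6/122 = 0.5033.
Q* = √(2DS / (H(1 − d/p))) = √(2 × 12,120 × 233 / (5.78 × 0.5033)).
= √(5,647,920 / 2.909) ≈ 1393.401.

Q* ≈ 1,393 gearboxes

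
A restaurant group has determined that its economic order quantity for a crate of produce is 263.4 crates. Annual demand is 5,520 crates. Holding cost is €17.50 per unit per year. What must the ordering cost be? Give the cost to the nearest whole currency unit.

Invert the EOQ relation Q*² = 2DS/H.
From Q* = √(2DS/H): S = Q*²H / (2D) = 263.4² × 17.5 / (2 × 5,520) = 109.9767.

S ≈ €110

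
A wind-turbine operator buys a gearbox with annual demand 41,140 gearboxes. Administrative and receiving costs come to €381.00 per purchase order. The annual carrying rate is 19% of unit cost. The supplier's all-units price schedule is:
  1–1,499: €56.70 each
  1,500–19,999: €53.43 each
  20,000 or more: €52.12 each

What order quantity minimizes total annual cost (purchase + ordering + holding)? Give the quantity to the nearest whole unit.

Holding cost per unit per year at price C is H = 0.19·C.
Evaluate total cost at each tier's feasible EOQ or, if the EOQ is below the tier, at the tier's minimum quantity.
Tier 1 (€56.70): EOQ = 1705.9 exceeds tier's upper bound 1499, so this tier is dominated.
EOQ at €53.43 = 1757.3 (feasible in tier 2): TC = 41,140×€53.43 + (41,140/1757.3)×381 + (1757.3/2)×0.19×€53.43 = €2,215,949.55.
EOQ at €52.12 = 1779.2 < 20000, so use break Q=20000: TC = 41,140×€52.12 + (41,140/20000.0)×381 + (20000.0/2)×0.19×€52.12 = €2,244,028.52.
Lowest total cost is €2,215,949.55 at Q = 1757.3.

Q* ≈ 1,757 gearboxes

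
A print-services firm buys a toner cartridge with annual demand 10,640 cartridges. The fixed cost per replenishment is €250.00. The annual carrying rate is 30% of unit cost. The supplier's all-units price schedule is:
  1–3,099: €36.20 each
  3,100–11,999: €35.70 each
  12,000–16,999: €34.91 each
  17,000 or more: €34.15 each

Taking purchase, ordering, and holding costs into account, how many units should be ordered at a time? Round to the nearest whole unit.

Holding cost per unit per year at price C is H = 0.30·C.
Evaluate total cost at each tier's feasible EOQ or, if the EOQ is below the tier, at the tier's minimum quantity.
EOQ at €36.20 = 699.9 (feasible in tier 1): TC = 10,640×€36.20 + (10,640/699.9)×250 + (699.9/2)×0.30×€36.20 = €392,769.00.
EOQ at €35.70 = 704.8 < 3100, so use break Q=3100: TC = 10,640×€35.70 + (10,640/3100.0)×250 + (3100.0/2)×0.30×€35.70 = €397,306.56.
EOQ at €34.91 = 712.7 < 12000, so use break Q=12000: TC = 10,640×€34.91 + (10,640/12000.0)×250 + (12000.0/2)×0.30×€34.91 = €434,502.07.
EOQ at €34.15 = 720.6 < 17000, so use break Q=17000: TC = 10,640×€34.15 + (10,640/17000.0)×250 + (17000.0/2)×0.30×€34.15 = €450,594.97.
Lowest total cost is €392,769.00 at Q = 699.9.

Q* ≈ 700 cartridges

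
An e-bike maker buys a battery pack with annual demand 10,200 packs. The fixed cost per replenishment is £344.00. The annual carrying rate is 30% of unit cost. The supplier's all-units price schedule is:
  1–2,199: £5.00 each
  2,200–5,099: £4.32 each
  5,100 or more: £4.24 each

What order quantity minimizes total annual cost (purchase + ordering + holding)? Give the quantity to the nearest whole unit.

Holding cost per unit per year at price C is H = 0.30·C.
Evaluate total cost at each tier's feasible EOQ or, if the EOQ is below the tier, at the tier's minimum quantity.
EOQ at £5.00 = 2163.0 (feasible in tier 1): TC = 10,200×£5.00 + (10,200/2163.0)×344 + (2163.0/2)×0.30×£5.00 = £54,244.44.
EOQ at £4.32 = 2327.0 (feasible in tier 2): TC = 10,200×£4.32 + (10,200/2327.0)×344 + (2327.0/2)×0.30×£4.32 = £47,079.76.
EOQ at £4.24 = 2348.8 < 5100, so use break Q=5100: TC = 10,200×£4.24 + (10,200/5100.0)×344 + (5100.0/2)×0.30×£4.24 = £47,179.60.
Lowest total cost is £47,079.76 at Q = 2327.0.

Q* ≈ 2,327 packs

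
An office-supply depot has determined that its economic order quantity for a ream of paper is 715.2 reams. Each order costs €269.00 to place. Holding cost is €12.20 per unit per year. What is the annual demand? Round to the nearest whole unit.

D ≈ 11,599 reams per year

Squaring Q* = √(2DS/H) gives Q*² = 2DS/H.
From Q* = √(2DS/H): D = Q*²H / (2S) = 715.2² × 12.2 / (2 × 269) = 11599.321.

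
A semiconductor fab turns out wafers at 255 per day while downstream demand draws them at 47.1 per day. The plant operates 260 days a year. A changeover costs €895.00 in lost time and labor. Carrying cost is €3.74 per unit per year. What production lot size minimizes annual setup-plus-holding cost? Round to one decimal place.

Q* ≈ 2,681.2 wafers

Annual demand D = 47.1 × 260 = 12,246.
Production build-up factor (1 − d/p) = 1 − 47.1/255 = 0.8153.
Q* = √(2DS / (H(1 − d/p))) = √(2 × 12,246 × 895 / (3.74 × 0.8153)).
= √(21,920,340 / 3.0492) ≈ 2681.209.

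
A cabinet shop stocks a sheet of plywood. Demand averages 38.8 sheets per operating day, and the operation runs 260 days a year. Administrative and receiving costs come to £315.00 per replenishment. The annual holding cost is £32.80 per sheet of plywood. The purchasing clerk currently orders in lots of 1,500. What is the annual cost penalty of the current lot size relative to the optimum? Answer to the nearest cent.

Extra cost ≈ £12,280.39 per year

Annual demand D = 38.8 × 260 = 10,088.
EOQ = √(2DS/H) = √(2 × 10,088 × 315 / 32.8) ≈ 440.19.
Cost at Q* = (D/Q*)S + (Q*/2)H = √(2DSH) ≈ £14,438.09.
Cost at Q = 1,500: (10,088/1,500)×315 + (1,500/2)×32.8 = £2,118.48 + £24,600.00 = £26,718.48.
Excess = £26,718.48 − £14,438.09 = £12,280.39.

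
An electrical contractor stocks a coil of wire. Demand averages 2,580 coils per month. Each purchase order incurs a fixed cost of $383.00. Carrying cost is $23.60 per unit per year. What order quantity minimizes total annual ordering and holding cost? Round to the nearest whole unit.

Annual demand D = 2,580 × 12 = 30,960.
EOQ = √(2DS / H) = √(2 × 30,960 × 383 / 23.6).
= √(23,715,360 / 23.6) = √1,004,888.1356 ≈ 1002.441.

Q* ≈ 1,002 coils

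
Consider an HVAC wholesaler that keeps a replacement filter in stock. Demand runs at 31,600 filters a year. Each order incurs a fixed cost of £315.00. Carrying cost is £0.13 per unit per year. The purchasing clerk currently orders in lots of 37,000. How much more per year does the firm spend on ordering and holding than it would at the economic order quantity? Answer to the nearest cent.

EOQ = √(2DS/H) = √(2 × 31,600 × 315 / 0.13) ≈ 12374.91.
Cost at Q* = (D/Q*)S + (Q*/2)H = √(2DSH) ≈ £1,608.74.
Cost at Q = 37,000: (31,600/37,000)×315 + (37,000/2)×0.13 = £269.03 + £2,405.00 = £2,674.03.
Excess = £2,674.03 − £1,608.74 = £1,065.29.

Extra cost ≈ £1,065.29 per year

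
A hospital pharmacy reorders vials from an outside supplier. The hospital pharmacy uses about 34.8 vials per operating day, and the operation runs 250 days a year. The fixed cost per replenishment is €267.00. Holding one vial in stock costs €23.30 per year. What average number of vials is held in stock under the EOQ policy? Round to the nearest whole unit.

Average inventory ≈ 223 vials

Annual demand D = 34.8 × 250 = 8,700.
The optimal lot size = √(2DS/H) = √(2 × 8,700 × 267 / 23.3) ≈ 446.53.
Average inventory = Q*/2 ≈ 446.53 / 2 = 223.266.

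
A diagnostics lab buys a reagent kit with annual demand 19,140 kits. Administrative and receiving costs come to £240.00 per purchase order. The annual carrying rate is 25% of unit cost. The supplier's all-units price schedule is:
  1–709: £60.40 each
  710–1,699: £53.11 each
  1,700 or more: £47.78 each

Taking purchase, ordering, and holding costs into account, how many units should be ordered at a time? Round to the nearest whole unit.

Q* ≈ 1,700 kits

Holding cost per unit per year at price C is H = 0.25·C.
Evaluate total cost at each tier's feasible EOQ or, if the EOQ is below the tier, at the tier's minimum quantity.
Tier 1 (£60.40): EOQ = 780.0 exceeds tier's upper bound 709, so this tier is dominated.
EOQ at £53.11 = 831.8 (feasible in tier 2): TC = 19,140×£53.11 + (19,140/831.8)×240 + (831.8/2)×0.25×£53.11 = £1,027,569.99.
EOQ at £47.78 = 877.0 < 1700, so use break Q=1700: TC = 19,140×£47.78 + (19,140/1700.0)×240 + (1700.0/2)×0.25×£47.78 = £927,364.57.
Lowest total cost is £927,364.57 at Q = 1700.0.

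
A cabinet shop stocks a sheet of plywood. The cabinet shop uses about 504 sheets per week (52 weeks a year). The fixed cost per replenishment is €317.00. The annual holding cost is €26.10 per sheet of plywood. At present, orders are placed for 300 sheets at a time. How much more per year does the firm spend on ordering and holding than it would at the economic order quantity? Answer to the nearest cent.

Annual demand D = 504 × 52 = 26,208.
EOQ = √(2DS/H) = √(2 × 26,208 × 317 / 26.1) ≈ 797.89.
Cost at Q* = (D/Q*)S + (Q*/2)H = √(2DSH) ≈ €20,824.85.
Cost at Q = 300: (26,208/300)×317 + (300/2)×26.1 = €27,693.12 + €3,915.00 = €31,608.12.
Excess = €31,608.12 − €20,824.85 = €10,783.27.

Extra cost ≈ €10,783.27 per year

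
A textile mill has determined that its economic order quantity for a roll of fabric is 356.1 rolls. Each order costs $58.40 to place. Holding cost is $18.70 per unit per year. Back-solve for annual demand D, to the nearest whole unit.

D ≈ 20,302 rolls per year

Invert the EOQ relation Q*² = 2DS/H.
From Q* = √(2DS/H): D = Q*²H / (2S) = 356.1² × 18.7 / (2 × 58.4) = 20302.182.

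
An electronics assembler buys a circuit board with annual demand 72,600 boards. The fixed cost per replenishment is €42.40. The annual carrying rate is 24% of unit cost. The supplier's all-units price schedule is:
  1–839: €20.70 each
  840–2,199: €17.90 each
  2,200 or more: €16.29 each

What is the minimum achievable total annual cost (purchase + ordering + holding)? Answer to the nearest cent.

TC* ≈ €1,188,353.76

Holding cost per unit per year at price C is H = 0.24·C.
For each price level, check whether its EOQ is feasible; otherwise the best quantity at that price is the breakpoint.
Tier 1 (€20.70): EOQ = 1113.2 exceeds tier's upper bound 839, so this tier is dominated.
EOQ at €17.90 = 1197.1 (feasible in tier 2): TC = 72,600×€17.90 + (72,600/1197.1)×42.4 + (1197.1/2)×0.24×€17.90 = €1,304,682.79.
EOQ at €16.29 = 1254.9 < 2200, so use break Q=2200: TC = 72,600×€16.29 + (72,600/2200.0)×42.4 + (2200.0/2)×0.24×€16.29 = €1,188,353.76.
Lowest total cost among the candidates is at Q = 2200.0.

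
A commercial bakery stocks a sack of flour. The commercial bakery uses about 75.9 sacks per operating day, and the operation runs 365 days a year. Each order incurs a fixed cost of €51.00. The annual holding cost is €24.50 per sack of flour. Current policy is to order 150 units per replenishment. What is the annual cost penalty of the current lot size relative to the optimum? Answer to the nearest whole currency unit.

Extra cost ≈ €2,936 per year

Annual demand D = 75.9 × 365 = 27,703.5.
EOQ = √(2DS/H) = √(2 × 27,703.5 × 51 / 24.5) ≈ 339.61.
Cost at Q* = (D/Q*)S + (Q*/2)H = √(2DSH) ≈ €8,320.52.
Cost at Q = 150: (27,703.5/150)×51 + (150/2)×24.5 = €9,419.19 + €1,837.50 = €11,256.69.
Excess = €11,256.69 − €8,320.52 = €2,936.17.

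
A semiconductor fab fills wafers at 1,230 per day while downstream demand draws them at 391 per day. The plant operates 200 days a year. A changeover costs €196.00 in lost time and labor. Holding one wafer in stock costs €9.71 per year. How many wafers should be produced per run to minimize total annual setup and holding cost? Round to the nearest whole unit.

Q* ≈ 2,151 wafers

Annual demand D = 391 × 200 = 78,200.
Production build-up factor (1 − d/p) = 1 − 391/1,230 = 0.6821.
Q* = √(2DS / (H(1 − d/p))) = √(2 × 78,200 × 196 / (9.71 × 0.6821)).
= √(30,654,400 / 6.6233) ≈ 2151.337.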